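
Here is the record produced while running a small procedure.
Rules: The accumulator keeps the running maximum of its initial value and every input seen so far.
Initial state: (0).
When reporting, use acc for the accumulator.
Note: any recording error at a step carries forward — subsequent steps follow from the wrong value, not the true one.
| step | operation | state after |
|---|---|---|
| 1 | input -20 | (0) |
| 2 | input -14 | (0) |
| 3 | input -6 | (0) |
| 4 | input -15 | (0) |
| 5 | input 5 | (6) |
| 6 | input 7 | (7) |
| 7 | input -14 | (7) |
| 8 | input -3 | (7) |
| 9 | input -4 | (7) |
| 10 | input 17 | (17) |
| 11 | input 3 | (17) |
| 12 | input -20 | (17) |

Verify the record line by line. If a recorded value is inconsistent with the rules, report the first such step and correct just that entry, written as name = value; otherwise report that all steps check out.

step 5, acc = 5

1. acc = max(0, -20) = 0 (verified)
2. acc = max(0, -14) = 0 (in agreement)
3. acc = max(0, -6) = 0 (consistent with the record)
4. acc = max(0, -15) = 0 (agrees with the record)
5. acc = max(0, 5) = 5 (first mismatch against the record)
The audit stops at step 5: the recorded entry is wrong and should be acc = 5.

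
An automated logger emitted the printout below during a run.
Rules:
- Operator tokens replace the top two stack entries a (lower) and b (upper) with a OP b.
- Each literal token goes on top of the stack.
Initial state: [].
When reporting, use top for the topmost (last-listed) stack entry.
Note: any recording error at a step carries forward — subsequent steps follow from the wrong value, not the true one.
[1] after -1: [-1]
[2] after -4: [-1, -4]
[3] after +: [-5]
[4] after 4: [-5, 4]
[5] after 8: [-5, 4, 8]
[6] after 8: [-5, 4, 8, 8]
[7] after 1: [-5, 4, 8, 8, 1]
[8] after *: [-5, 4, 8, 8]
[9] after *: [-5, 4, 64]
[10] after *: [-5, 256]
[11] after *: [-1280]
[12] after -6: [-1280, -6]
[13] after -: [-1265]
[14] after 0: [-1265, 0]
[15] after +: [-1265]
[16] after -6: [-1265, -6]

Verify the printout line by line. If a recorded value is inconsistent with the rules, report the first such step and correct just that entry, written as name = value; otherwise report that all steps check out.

step 13, top = -1274

step 1: push -1: top = -1 -> no discrepancy
step 2: push -4: top = -4 -> exactly as logged
step 3: -1 + -4 = -5 -> matches
step 4: push 4: top = 4 -> in agreement
step 5: push 8: top = 8 -> verified
step 6: push 8: top = 8 -> checks out
step 7: push 1: top = 1 -> exactly as logged
step 8: 8 * 1 = 8 -> same as recorded
step 9: 8 * 8 = 64 -> verified
step 10: 4 * 64 = 256 -> in agreement
step 11: -5 * 256 = -1280 -> checks out
step 12: push -6: top = -6 -> exactly as logged
step 13: -1280 - -6 = -1274 -> the entry is off here
So the first discrepancy is step 13, where the right value is top = -1274.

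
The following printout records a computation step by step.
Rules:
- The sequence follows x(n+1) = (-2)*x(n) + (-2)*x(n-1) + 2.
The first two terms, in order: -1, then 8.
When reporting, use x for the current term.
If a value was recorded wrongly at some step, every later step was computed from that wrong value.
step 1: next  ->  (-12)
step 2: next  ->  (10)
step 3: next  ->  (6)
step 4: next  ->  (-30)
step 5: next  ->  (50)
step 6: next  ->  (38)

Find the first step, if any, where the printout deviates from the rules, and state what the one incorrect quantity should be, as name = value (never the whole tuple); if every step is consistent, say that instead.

step 1: x = -2*(8) + (-2)*(-1) + (2) = -12 -> checks out
step 2: x = -2*(-12) + (-2)*(8) + (2) = 10 -> checks out
step 3: x = -2*(10) + (-2)*(-12) + (2) = 6 -> verified
step 4: x = -2*(6) + (-2)*(10) + (2) = -30 -> verified
step 5: x = -2*(-30) + (-2)*(6) + (2) = 50 -> in agreement
step 6: x = -2*(50) + (-2)*(-30) + (2) = -38 -> the entry is off here
Conclusion: step 6 carries the first error; the entry should be x = -38.

step 6, x = -38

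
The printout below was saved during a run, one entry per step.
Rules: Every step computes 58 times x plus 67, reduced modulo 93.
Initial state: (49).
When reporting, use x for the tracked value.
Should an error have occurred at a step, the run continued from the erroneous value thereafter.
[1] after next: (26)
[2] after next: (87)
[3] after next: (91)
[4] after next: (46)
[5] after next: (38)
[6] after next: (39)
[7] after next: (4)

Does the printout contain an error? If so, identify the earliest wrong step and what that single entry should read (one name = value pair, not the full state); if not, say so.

step 4, x = 44

1. x = (58*49 + 67) mod 93 = 26 (matches)
2. x = (58*26 + 67) mod 93 = 87 (in agreement)
3. x = (58*87 + 67) mod 93 = 91 (verified)
4. x = (58*91 + 67) mod 93 = 44 (the recorded entry deviates here)
Conclusion: step 4 carries the first error; the entry should be x = 44.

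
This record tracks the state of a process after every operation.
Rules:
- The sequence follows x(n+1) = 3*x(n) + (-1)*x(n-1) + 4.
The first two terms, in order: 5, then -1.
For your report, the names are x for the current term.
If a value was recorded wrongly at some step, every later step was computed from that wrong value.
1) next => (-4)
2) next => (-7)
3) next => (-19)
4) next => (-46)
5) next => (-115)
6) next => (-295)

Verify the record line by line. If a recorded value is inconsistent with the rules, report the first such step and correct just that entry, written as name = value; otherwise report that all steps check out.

Step 1: x = 3*(-1) + (-1)*(5) + (4) = -4 — checks out.
Step 2: x = 3*(-4) + (-1)*(-1) + (4) = -7 — same as recorded.
Step 3: x = 3*(-7) + (-1)*(-4) + (4) = -13 — the entry is off here.
The earliest wrong entry is at step 3: it should read x = -13.

step 3, x = -13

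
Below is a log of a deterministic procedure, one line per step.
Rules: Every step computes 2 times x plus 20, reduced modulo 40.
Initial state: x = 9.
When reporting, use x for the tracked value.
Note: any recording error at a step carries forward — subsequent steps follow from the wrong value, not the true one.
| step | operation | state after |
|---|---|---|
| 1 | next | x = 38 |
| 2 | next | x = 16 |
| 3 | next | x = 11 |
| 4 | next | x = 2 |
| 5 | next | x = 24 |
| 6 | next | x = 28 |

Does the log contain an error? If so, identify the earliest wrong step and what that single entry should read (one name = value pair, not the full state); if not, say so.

Recomputing the run from the initial state:
step 1: x = 38
step 2: x = 16
step 3: x = 12
step 4: x = 4
step 5: x = 28
step 6: x = 36
The first disagreement with the log is at step 3, where the value should be x = 12.

step 3, x = 12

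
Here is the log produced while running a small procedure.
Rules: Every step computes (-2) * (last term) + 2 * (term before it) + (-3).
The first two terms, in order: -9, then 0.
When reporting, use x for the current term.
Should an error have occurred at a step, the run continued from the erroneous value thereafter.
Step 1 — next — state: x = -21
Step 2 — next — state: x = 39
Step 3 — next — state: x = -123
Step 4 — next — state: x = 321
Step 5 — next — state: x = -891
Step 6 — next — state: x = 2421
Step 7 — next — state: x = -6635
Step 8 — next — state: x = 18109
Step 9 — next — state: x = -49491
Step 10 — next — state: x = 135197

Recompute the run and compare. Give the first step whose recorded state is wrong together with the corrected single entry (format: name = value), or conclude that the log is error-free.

Recomputing the run from the initial state:
step 1: x = -21
step 2: x = 39
step 3: x = -123
step 4: x = 321
step 5: x = -891
step 6: x = 2421
step 7: x = -6627
step 8: x = 18093
step 9: x = -49443
step 10: x = 135069
The first disagreement with the log is at step 7, where the value should be x = -6627.

step 7, x = -6627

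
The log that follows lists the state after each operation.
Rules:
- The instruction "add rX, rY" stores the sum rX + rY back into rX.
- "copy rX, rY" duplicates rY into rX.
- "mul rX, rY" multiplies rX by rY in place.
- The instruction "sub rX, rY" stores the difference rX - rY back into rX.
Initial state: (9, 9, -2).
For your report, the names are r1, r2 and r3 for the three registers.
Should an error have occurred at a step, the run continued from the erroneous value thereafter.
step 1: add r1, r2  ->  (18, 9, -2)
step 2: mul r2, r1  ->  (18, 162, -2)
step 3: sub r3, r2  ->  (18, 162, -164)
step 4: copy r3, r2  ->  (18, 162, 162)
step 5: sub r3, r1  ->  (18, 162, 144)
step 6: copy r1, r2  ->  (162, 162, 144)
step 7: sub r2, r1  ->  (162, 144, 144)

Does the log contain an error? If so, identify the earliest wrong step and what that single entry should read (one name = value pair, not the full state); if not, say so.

step 7, r2 = 0

Recomputing the run from the initial state:
step 1: r1 = 18, r2 = 9, r3 = -2
step 2: r1 = 18, r2 = 162, r3 = -2
step 3: r1 = 18, r2 = 162, r3 = -164
step 4: r1 = 18, r2 = 162, r3 = 162
step 5: r1 = 18, r2 = 162, r3 = 144
step 6: r1 = 162, r2 = 162, r3 = 144
step 7: r1 = 162, r2 = 0, r3 = 144
The first disagreement with the log is at step 7, where the value should be r2 = 0.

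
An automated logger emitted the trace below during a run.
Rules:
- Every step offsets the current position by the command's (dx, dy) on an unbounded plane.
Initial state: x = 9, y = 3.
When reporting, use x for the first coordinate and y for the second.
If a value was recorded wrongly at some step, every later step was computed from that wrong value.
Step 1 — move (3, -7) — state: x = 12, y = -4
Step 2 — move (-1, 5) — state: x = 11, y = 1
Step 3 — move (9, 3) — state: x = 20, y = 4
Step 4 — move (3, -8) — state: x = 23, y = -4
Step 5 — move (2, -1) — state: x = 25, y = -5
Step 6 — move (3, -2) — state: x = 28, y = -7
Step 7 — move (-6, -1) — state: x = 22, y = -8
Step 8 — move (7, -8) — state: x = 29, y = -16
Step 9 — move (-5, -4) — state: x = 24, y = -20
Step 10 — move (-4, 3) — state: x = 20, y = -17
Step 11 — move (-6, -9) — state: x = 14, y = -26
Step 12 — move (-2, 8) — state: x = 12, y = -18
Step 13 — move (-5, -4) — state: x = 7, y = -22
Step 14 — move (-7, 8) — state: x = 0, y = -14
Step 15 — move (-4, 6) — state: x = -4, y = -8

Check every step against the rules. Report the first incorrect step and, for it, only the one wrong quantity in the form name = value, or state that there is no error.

1. x = 9 + (3) = 12, y = 3 + (-7) = -4 (matches)
2. x = 12 + (-1) = 11, y = -4 + (5) = 1 (checks out)
3. x = 11 + (9) = 20, y = 1 + (3) = 4 (consistent with the trace)
4. x = 20 + (3) = 23, y = 4 + (-8) = -4 (in agreement)
5. x = 23 + (2) = 25, y = -4 + (-1) = -5 (verified)
6. x = 25 + (3) = 28, y = -5 + (-2) = -7 (matches)
7. x = 28 + (-6) = 22, y = -7 + (-1) = -8 (same as recorded)
8. x = 22 + (7) = 29, y = -8 + (-8) = -16 (in agreement)
9. x = 29 + (-5) = 24, y = -16 + (-4) = -20 (in agreement)
10. x = 24 + (-4) = 20, y = -20 + (3) = -17 (in agreement)
11. x = 20 + (-6) = 14, y = -17 + (-9) = -26 (checks out)
12. x = 14 + (-2) = 12, y = -26 + (8) = -18 (matches)
13. x = 12 + (-5) = 7, y = -18 + (-4) = -22 (same as recorded)
14. x = 7 + (-7) = 0, y = -22 + (8) = -14 (consistent with the trace)
15. x = 0 + (-4) = -4, y = -14 + (6) = -8 (agrees with the trace)
No step deviates from the rules.

no error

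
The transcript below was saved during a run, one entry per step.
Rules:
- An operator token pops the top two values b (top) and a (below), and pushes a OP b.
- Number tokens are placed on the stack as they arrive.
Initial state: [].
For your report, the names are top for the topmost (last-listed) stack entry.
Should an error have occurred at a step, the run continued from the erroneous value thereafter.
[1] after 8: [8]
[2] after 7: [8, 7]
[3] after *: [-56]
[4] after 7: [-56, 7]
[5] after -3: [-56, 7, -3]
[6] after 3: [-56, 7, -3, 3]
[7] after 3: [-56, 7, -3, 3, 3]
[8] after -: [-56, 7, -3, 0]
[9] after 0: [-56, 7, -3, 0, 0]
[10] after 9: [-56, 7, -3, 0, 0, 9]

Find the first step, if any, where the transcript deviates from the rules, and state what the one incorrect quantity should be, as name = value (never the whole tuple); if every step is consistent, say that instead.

step 1: push 8: top = 8 -> matches
step 2: push 7: top = 7 -> consistent with the transcript
step 3: 8 * 7 = 56 -> the transcript disagrees here
Conclusion: step 3 carries the first error; the entry should be top = 56.

step 3, top = 56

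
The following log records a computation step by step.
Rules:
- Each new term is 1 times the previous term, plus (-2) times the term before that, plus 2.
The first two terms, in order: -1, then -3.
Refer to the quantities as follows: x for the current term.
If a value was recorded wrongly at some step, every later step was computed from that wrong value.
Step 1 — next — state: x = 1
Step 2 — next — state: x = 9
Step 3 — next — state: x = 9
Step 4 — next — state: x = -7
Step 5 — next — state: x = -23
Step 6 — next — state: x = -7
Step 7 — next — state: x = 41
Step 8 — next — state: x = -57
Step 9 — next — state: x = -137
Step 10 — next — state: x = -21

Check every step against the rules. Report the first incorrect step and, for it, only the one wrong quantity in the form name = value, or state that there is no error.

Recomputing the run from the initial state:
step 1: x = 1
step 2: x = 9
step 3: x = 9
step 4: x = -7
step 5: x = -23
step 6: x = -7
step 7: x = 41
step 8: x = 57
step 9: x = -23
step 10: x = -135
The first disagreement with the log is at step 8, where the value should be x = 57.

step 8, x = 57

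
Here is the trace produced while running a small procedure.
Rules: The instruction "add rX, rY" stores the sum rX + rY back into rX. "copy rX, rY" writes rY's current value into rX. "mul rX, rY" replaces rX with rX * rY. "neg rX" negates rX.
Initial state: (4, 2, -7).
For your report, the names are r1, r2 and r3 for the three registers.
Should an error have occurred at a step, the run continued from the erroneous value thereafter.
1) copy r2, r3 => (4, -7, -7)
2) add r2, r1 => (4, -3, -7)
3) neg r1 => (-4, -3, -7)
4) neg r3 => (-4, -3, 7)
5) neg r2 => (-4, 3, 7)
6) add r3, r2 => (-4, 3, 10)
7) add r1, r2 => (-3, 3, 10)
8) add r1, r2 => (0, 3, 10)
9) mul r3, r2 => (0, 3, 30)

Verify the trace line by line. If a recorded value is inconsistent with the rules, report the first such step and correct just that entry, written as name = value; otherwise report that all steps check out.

step 7, r1 = -1

Recomputing the run from the initial state:
step 1: r1 = 4, r2 = -7, r3 = -7
step 2: r1 = 4, r2 = -3, r3 = -7
step 3: r1 = -4, r2 = -3, r3 = -7
step 4: r1 = -4, r2 = -3, r3 = 7
step 5: r1 = -4, r2 = 3, r3 = 7
step 6: r1 = -4, r2 = 3, r3 = 10
step 7: r1 = -1, r2 = 3, r3 = 10
step 8: r1 = 2, r2 = 3, r3 = 10
step 9: r1 = 2, r2 = 3, r3 = 30
The first disagreement with the trace is at step 7, where the value should be r1 = -1.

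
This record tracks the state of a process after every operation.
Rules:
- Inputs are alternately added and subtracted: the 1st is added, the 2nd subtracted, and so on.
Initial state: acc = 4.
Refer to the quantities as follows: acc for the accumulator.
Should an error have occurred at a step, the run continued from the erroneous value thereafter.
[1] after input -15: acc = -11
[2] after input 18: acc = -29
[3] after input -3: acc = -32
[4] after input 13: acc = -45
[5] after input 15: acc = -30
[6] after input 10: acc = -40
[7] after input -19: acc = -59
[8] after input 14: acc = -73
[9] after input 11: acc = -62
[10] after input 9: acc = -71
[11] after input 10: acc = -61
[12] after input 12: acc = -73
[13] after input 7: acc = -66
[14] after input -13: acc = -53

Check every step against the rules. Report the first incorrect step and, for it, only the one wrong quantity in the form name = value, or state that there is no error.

Recomputing the run from the initial state:
step 1: acc = -11
step 2: acc = -29
step 3: acc = -32
step 4: acc = -45
step 5: acc = -30
step 6: acc = -40
step 7: acc = -59
step 8: acc = -73
step 9: acc = -62
step 10: acc = -71
step 11: acc = -61
step 12: acc = -73
step 13: acc = -66
step 14: acc = -53
This matches the record at every step.

no error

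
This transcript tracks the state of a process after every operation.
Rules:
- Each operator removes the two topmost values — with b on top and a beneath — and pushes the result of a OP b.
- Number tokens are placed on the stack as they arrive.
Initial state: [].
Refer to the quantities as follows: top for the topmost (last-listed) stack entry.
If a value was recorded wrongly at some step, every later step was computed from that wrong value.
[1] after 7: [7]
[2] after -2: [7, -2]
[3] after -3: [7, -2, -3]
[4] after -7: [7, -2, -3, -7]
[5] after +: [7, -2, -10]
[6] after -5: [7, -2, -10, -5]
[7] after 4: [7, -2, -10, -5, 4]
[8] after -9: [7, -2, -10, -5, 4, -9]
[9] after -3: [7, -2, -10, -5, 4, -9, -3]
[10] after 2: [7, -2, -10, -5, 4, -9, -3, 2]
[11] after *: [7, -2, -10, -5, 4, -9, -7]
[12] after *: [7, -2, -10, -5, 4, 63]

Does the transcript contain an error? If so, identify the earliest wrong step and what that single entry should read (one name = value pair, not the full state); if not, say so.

step 11, top = -6

Recomputing the run from the initial state:
step 1: [7]
step 2: [7, -2]
step 3: [7, -2, -3]
step 4: [7, -2, -3, -7]
step 5: [7, -2, -10]
step 6: [7, -2, -10, -5]
step 7: [7, -2, -10, -5, 4]
step 8: [7, -2, -10, -5, 4, -9]
step 9: [7, -2, -10, -5, 4, -9, -3]
step 10: [7, -2, -10, -5, 4, -9, -3, 2]
step 11: [7, -2, -10, -5, 4, -9, -6]
step 12: [7, -2, -10, -5, 4, 54]
The first disagreement with the transcript is at step 11, where the value should be top = -6.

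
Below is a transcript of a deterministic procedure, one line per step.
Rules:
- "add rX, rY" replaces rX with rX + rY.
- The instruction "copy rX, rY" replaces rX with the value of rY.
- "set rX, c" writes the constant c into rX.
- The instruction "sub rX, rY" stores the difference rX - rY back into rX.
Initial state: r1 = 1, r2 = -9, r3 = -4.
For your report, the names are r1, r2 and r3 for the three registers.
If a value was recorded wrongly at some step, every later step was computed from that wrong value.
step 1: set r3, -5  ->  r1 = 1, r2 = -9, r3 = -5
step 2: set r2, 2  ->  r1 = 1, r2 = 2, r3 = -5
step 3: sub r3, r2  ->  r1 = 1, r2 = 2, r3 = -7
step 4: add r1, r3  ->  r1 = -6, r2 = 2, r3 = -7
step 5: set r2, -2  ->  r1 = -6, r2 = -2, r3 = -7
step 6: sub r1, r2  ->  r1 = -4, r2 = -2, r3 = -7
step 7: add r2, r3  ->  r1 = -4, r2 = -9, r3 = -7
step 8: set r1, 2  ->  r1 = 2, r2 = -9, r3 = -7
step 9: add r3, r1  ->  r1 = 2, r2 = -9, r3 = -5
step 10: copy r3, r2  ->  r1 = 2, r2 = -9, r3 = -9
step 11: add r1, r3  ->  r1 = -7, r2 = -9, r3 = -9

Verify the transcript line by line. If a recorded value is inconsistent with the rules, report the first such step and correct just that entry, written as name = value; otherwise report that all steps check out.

step 1: r3 = -5 -> exactly as logged
step 2: r2 = 2 -> exactly as logged
step 3: r3 = -5 - 2 = -7 -> in agreement
step 4: r1 = 1 + -7 = -6 -> exactly as logged
step 5: r2 = -2 -> matches
step 6: r1 = -6 - -2 = -4 -> in agreement
step 7: r2 = -2 + -7 = -9 -> agrees with the transcript
step 8: r1 = 2 -> no discrepancy
step 9: r3 = -7 + 2 = -5 -> same as recorded
step 10: r3 = -9 -> no discrepancy
step 11: r1 = 2 + -9 = -7 -> checks out
All steps check out; nothing to correct.

no error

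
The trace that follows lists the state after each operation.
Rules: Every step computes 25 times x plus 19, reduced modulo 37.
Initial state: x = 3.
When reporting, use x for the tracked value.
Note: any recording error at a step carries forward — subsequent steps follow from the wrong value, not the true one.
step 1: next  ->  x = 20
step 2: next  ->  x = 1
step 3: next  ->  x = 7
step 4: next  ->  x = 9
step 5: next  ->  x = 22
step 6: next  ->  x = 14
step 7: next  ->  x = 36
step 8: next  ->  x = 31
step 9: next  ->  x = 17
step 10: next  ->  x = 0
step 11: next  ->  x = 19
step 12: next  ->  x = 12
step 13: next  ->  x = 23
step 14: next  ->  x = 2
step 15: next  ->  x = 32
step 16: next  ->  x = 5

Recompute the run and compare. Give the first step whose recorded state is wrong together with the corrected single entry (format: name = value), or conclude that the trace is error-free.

Step 1: x = (25*3 + 19) mod 37 = 20 — agrees with the trace.
Step 2: x = (25*20 + 19) mod 37 = 1 — checks out.
Step 3: x = (25*1 + 19) mod 37 = 7 — no discrepancy.
Step 4: x = (25*7 + 19) mod 37 = 9 — consistent with the trace.
Step 5: x = (25*9 + 19) mod 37 = 22 — verified.
Step 6: x = (25*22 + 19) mod 37 = 14 — matches.
Step 7: x = (25*14 + 19) mod 37 = 36 — agrees with the trace.
Step 8: x = (25*36 + 19) mod 37 = 31 — agrees with the trace.
Step 9: x = (25*31 + 19) mod 37 = 17 — agrees with the trace.
Step 10: x = (25*17 + 19) mod 37 = 0 — same as recorded.
Step 11: x = (25*0 + 19) mod 37 = 19 — exactly as logged.
Step 12: x = (25*19 + 19) mod 37 = 13 — a discrepancy with the trace.
The audit stops at step 12: the recorded entry is wrong and should be x = 13.

step 12, x = 13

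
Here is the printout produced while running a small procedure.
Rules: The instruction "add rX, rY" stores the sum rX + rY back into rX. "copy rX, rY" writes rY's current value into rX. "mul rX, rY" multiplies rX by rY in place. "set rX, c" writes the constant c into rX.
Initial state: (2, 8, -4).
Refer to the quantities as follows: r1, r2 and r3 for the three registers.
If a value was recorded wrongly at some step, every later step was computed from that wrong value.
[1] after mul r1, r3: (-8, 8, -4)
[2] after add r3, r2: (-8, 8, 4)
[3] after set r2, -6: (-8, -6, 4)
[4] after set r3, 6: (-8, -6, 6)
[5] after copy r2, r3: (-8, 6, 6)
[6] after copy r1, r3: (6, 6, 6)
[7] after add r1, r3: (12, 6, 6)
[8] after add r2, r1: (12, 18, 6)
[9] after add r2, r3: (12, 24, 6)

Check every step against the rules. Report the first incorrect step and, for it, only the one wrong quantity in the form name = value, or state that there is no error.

Step 1: r1 = 2 * -4 = -8 — exactly as logged.
Step 2: r3 = -4 + 8 = 4 — exactly as logged.
Step 3: r2 = -6 — checks out.
Step 4: r3 = 6 — consistent with the printout.
Step 5: r2 = 6 — agrees with the printout.
Step 6: r1 = 6 — checks out.
Step 7: r1 = 6 + 6 = 12 — consistent with the printout.
Step 8: r2 = 6 + 12 = 18 — same as recorded.
Step 9: r2 = 18 + 6 = 24 — same as recorded.
All entries verified; no error found.

no error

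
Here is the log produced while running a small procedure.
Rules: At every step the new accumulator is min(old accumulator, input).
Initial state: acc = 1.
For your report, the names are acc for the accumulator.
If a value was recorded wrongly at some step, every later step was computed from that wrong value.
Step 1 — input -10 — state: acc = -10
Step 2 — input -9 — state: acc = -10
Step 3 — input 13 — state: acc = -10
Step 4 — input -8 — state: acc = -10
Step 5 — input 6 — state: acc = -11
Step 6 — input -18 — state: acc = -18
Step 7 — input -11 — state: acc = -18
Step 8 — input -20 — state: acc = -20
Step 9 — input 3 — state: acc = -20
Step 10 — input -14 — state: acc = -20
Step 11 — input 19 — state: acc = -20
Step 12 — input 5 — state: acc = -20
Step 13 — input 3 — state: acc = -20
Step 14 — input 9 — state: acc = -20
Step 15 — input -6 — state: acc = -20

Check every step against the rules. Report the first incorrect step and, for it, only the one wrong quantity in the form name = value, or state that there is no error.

step 5, acc = -10

1. acc = min(1, -10) = -10 (verified)
2. acc = min(-10, -9) = -10 (matches)
3. acc = min(-10, 13) = -10 (checks out)
4. acc = min(-10, -8) = -10 (confirmed correct)
5. acc = min(-10, 6) = -10 (the recorded entry deviates here)
Step 5 is the first one off; corrected, acc = -10.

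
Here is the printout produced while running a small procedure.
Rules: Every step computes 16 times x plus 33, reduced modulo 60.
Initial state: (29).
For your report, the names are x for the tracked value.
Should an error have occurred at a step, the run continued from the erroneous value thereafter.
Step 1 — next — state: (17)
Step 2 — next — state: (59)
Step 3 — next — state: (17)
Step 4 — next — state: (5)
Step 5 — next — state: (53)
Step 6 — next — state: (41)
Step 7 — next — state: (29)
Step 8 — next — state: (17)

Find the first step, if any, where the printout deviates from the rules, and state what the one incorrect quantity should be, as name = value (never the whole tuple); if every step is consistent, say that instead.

Step 1: x = (16*29 + 33) mod 60 = 17 — in agreement.
Step 2: x = (16*17 + 33) mod 60 = 5 — a discrepancy with the printout.
The earliest wrong entry is at step 2: it should read x = 5.

step 2, x = 5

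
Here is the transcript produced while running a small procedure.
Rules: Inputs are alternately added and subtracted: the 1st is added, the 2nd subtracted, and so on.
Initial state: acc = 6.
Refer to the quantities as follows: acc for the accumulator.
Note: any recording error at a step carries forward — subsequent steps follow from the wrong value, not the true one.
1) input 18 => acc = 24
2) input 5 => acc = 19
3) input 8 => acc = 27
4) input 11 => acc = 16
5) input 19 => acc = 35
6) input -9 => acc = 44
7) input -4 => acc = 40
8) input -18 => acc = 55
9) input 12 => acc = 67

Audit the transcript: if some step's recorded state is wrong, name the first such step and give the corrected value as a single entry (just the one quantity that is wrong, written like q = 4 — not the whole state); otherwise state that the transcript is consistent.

Step 1: acc = 6 + 18 = 24 — agrees with the transcript.
Step 2: acc = 24 - 5 = 19 — consistent with the transcript.
Step 3: acc = 19 + 8 = 27 — verified.
Step 4: acc = 27 - 11 = 16 — in agreement.
Step 5: acc = 16 + 19 = 35 — consistent with the transcript.
Step 6: acc = 35 - -9 = 44 — consistent with the transcript.
Step 7: acc = 44 + -4 = 40 — consistent with the transcript.
Step 8: acc = 40 - -18 = 58 — not what was recorded.
First deviation found at step 8; the corrected entry is acc = 58.

step 8, acc = 58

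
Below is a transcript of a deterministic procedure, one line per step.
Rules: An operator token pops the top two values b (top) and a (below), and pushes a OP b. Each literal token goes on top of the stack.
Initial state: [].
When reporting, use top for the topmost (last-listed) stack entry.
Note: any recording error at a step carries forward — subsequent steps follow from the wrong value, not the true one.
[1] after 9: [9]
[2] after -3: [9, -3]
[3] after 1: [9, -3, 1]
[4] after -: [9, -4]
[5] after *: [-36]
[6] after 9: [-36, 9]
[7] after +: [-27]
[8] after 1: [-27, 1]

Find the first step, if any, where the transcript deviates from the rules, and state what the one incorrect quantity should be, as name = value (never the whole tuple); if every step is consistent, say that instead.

Recomputing the run from the initial state:
step 1: [9]
step 2: [9, -3]
step 3: [9, -3, 1]
step 4: [9, -4]
step 5: [-36]
step 6: [-36, 9]
step 7: [-27]
step 8: [-27, 1]
This matches the transcript at every step.

no error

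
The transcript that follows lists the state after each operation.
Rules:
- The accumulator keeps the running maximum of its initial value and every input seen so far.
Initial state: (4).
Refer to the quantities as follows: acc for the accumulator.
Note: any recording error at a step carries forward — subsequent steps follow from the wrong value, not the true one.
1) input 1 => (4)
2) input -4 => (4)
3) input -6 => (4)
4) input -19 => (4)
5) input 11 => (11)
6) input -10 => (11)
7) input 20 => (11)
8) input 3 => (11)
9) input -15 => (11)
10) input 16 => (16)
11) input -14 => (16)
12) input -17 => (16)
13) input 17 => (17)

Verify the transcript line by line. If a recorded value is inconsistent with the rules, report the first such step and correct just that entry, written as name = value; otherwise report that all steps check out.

step 7, acc = 20

Step 1: acc = max(4, 1) = 4 — same as recorded.
Step 2: acc = max(4, -4) = 4 — same as recorded.
Step 3: acc = max(4, -6) = 4 — verified.
Step 4: acc = max(4, -19) = 4 — no discrepancy.
Step 5: acc = max(4, 11) = 11 — agrees with the transcript.
Step 6: acc = max(11, -10) = 11 — confirmed correct.
Step 7: acc = max(11, 20) = 20 — the recorded entry deviates here.
Conclusion: step 7 carries the first error; the entry should be acc = 20.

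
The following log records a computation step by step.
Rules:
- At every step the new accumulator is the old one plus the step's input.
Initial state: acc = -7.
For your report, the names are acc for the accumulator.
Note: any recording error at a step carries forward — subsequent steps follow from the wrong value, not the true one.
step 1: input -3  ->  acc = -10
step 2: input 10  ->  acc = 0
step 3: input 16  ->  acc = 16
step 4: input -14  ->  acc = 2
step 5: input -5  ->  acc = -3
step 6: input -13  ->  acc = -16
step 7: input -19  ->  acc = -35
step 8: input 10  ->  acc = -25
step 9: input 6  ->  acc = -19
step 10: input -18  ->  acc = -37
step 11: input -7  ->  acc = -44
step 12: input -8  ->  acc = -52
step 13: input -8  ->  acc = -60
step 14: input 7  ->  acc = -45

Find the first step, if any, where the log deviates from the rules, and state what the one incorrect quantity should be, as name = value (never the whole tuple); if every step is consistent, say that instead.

step 14, acc = -53

1. acc = -7 + -3 = -10 (no discrepancy)
2. acc = -10 + 10 = 0 (agrees with the log)
3. acc = 0 + 16 = 16 (in agreement)
4. acc = 16 + -14 = 2 (same as recorded)
5. acc = 2 + -5 = -3 (same as recorded)
6. acc = -3 + -13 = -16 (no discrepancy)
7. acc = -16 + -19 = -35 (exactly as logged)
8. acc = -35 + 10 = -25 (agrees with the log)
9. acc = -25 + 6 = -19 (same as recorded)
10. acc = -19 + -18 = -37 (exactly as logged)
11. acc = -37 + -7 = -44 (exactly as logged)
12. acc = -44 + -8 = -52 (in agreement)
13. acc = -52 + -8 = -60 (no discrepancy)
14. acc = -60 + 7 = -53 (the entry is off here)
The audit stops at step 14: the recorded entry is wrong and should be acc = -53.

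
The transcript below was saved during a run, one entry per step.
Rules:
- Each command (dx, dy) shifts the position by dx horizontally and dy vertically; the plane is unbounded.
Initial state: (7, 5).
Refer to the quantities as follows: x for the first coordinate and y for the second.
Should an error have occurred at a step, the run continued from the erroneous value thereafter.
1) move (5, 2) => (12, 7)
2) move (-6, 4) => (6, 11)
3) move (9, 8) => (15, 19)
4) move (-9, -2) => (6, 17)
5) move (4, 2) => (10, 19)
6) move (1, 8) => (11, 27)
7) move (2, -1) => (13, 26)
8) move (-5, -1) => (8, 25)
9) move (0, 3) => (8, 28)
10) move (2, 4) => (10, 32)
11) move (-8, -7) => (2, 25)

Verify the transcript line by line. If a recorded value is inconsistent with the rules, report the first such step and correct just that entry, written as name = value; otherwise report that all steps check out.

no error

Step 1: x = 7 + (5) = 12, y = 5 + (2) = 7 — verified.
Step 2: x = 12 + (-6) = 6, y = 7 + (4) = 11 — in agreement.
Step 3: x = 6 + (9) = 15, y = 11 + (8) = 19 — matches.
Step 4: x = 15 + (-9) = 6, y = 19 + (-2) = 17 — confirmed correct.
Step 5: x = 6 + (4) = 10, y = 17 + (2) = 19 — exactly as logged.
Step 6: x = 10 + (1) = 11, y = 19 + (8) = 27 — confirmed correct.
Step 7: x = 11 + (2) = 13, y = 27 + (-1) = 26 — no discrepancy.
Step 8: x = 13 + (-5) = 8, y = 26 + (-1) = 25 — verified.
Step 9: x = 8 + (0) = 8, y = 25 + (3) = 28 — verified.
Step 10: x = 8 + (2) = 10, y = 28 + (4) = 32 — same as recorded.
Step 11: x = 10 + (-8) = 2, y = 32 + (-7) = 25 — same as recorded.
The recomputation confirms every line.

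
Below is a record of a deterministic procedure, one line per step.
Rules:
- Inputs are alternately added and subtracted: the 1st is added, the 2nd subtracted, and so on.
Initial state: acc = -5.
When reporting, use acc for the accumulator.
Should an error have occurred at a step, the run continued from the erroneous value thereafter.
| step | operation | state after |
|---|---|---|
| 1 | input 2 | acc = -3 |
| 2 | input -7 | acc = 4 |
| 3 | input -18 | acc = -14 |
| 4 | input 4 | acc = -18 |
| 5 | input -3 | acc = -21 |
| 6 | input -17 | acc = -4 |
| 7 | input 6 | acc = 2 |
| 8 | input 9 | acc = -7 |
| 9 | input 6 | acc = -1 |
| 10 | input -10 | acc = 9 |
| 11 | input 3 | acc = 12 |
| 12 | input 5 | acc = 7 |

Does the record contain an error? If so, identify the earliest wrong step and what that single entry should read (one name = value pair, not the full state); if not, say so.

step 1: acc = -5 + 2 = -3 -> no discrepancy
step 2: acc = -3 - -7 = 4 -> matches
step 3: acc = 4 + -18 = -14 -> confirmed correct
step 4: acc = -14 - 4 = -18 -> consistent with the record
step 5: acc = -18 + -3 = -21 -> verified
step 6: acc = -21 - -17 = -4 -> no discrepancy
step 7: acc = -4 + 6 = 2 -> same as recorded
step 8: acc = 2 - 9 = -7 -> same as recorded
step 9: acc = -7 + 6 = -1 -> agrees with the record
step 10: acc = -1 - -10 = 9 -> checks out
step 11: acc = 9 + 3 = 12 -> in agreement
step 12: acc = 12 - 5 = 7 -> exactly as logged
Every step is consistent.

no error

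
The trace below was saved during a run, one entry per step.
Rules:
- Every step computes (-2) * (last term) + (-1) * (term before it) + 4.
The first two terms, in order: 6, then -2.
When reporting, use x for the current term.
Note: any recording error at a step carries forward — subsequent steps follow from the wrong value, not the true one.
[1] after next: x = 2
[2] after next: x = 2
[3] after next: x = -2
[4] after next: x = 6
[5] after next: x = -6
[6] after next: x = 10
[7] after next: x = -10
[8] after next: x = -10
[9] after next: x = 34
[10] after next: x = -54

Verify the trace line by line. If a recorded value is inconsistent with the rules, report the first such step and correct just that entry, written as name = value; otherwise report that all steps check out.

step 8, x = 14

Recomputing the run from the initial state:
step 1: x = 2
step 2: x = 2
step 3: x = -2
step 4: x = 6
step 5: x = -6
step 6: x = 10
step 7: x = -10
step 8: x = 14
step 9: x = -14
step 10: x = 18
The first disagreement with the trace is at step 8, where the value should be x = 14.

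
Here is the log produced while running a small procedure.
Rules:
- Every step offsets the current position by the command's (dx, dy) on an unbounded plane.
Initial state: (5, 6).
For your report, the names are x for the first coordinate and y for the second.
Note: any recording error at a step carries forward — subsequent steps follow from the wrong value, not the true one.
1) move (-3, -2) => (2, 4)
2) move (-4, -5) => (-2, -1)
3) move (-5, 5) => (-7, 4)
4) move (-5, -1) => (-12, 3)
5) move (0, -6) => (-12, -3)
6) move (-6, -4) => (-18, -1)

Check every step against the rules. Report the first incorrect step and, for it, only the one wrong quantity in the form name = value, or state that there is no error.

Recomputing the run from the initial state:
step 1: x = 2, y = 4
step 2: x = -2, y = -1
step 3: x = -7, y = 4
step 4: x = -12, y = 3
step 5: x = -12, y = -3
step 6: x = -18, y = -7
The first disagreement with the log is at step 6, where the value should be y = -7.

step 6, y = -7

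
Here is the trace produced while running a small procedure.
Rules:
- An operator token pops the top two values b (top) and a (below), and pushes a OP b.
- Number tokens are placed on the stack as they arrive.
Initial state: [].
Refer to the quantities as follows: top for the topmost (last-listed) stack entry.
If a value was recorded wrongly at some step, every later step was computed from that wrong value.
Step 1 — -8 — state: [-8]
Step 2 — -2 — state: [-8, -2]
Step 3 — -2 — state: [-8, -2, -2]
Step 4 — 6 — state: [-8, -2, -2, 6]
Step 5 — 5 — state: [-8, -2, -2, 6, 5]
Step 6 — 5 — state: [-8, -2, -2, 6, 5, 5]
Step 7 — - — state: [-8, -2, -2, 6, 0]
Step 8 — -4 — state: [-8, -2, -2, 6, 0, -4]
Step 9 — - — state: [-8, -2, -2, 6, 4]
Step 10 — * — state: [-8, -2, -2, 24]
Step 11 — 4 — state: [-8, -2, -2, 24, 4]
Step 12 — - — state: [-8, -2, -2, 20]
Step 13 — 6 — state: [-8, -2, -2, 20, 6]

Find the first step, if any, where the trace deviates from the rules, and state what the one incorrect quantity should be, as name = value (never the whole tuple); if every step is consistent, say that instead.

1. push -8: top = -8 (exactly as logged)
2. push -2: top = -2 (matches)
3. push -2: top = -2 (same as recorded)
4. push 6: top = 6 (confirmed correct)
5. push 5: top = 5 (checks out)
6. push 5: top = 5 (agrees with the trace)
7. 5 - 5 = 0 (verified)
8. push -4: top = -4 (consistent with the trace)
9. 0 - -4 = 4 (confirmed correct)
10. 6 * 4 = 24 (in agreement)
11. push 4: top = 4 (consistent with the trace)
12. 24 - 4 = 20 (checks out)
13. push 6: top = 6 (confirmed correct)
Each recorded entry agrees with the recomputation.

no error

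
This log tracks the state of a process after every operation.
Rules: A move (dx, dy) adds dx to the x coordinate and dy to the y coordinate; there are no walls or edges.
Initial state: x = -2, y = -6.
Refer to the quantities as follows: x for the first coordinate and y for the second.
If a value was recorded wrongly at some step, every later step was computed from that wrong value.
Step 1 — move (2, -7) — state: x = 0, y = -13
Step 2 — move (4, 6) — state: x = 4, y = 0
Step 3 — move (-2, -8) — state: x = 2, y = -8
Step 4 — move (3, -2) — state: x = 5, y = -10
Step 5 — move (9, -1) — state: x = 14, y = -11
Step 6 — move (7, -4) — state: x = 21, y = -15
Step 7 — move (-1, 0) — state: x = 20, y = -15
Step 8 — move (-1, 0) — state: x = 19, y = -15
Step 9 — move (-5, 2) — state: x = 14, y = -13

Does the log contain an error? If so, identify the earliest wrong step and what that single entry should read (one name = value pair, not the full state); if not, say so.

step 2, y = -7

Step 1: x = -2 + (2) = 0, y = -6 + (-7) = -13 — consistent with the log.
Step 2: x = 0 + (4) = 4, y = -13 + (6) = -7 — first mismatch against the log.
The earliest wrong entry is at step 2: it should read y = -7.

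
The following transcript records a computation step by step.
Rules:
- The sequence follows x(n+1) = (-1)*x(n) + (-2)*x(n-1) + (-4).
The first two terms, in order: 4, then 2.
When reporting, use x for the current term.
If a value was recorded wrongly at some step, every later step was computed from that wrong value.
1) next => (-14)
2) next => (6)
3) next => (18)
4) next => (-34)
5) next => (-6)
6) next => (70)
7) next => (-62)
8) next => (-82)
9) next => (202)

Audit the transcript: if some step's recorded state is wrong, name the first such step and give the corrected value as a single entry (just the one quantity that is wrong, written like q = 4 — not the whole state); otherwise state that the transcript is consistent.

no error

Recomputing the run from the initial state:
step 1: x = -14
step 2: x = 6
step 3: x = 18
step 4: x = -34
step 5: x = -6
step 6: x = 70
step 7: x = -62
step 8: x = -82
step 9: x = 202
This matches the transcript at every step.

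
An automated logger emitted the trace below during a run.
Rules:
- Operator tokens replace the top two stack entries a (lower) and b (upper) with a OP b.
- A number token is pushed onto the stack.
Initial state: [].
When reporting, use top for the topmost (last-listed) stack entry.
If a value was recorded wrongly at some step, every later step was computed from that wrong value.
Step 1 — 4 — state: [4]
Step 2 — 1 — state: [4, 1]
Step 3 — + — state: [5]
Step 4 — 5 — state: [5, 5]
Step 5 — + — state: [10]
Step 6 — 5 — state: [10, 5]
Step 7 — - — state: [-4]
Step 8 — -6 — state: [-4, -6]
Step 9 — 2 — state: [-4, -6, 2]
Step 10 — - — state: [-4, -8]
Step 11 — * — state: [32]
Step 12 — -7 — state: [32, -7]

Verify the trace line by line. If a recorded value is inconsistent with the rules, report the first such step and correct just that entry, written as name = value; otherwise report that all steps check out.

Recomputing the run from the initial state:
step 1: [4]
step 2: [4, 1]
step 3: [5]
step 4: [5, 5]
step 5: [10]
step 6: [10, 5]
step 7: [5]
step 8: [5, -6]
step 9: [5, -6, 2]
step 10: [5, -8]
step 11: [-40]
step 12: [-40, -7]
The first disagreement with the trace is at step 7, where the value should be top = 5.

step 7, top = 5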